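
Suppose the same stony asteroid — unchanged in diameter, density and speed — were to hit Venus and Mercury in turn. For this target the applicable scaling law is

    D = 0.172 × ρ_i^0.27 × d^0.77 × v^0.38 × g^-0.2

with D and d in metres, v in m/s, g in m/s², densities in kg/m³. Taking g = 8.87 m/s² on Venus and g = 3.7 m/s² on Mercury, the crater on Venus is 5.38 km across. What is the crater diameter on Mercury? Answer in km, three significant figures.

All impactor-dependent factors cancel in the ratio, leaving D_Mercury/D_Venus = (g_Mercury/g_Venus)^-0.2.
(3.7/8.87)^-0.2 = 0.4171^-0.2 = 1.191
D_Mercury = 1.191 × 5.38 km = 6.41 km

D ≈ 6.41 km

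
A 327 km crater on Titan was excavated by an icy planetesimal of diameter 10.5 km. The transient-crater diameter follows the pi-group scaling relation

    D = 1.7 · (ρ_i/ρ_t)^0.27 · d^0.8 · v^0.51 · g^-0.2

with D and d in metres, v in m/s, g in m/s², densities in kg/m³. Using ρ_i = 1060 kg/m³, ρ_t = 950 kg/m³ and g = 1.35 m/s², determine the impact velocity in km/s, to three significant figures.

Rearranging for v: v = [D / (1.7 · (1060/950)^0.27 · 10500^0.8 · 1.35^-0.2)]^(1/0.51).
D = 327000 m.
(1060/950)^0.27 = 1.030
10500^0.8 = 1648
1.35^-0.2 = 0.9417
Denominator = 1.7 × 1.030 × 1648 × 0.9417 = 2717
D / 2717 = 327000 / 2717 = 120.4
v = 120.4^(1/0.51) = 120.4^1.9608 = 12014 m/s

v ≈ 12.0 km/s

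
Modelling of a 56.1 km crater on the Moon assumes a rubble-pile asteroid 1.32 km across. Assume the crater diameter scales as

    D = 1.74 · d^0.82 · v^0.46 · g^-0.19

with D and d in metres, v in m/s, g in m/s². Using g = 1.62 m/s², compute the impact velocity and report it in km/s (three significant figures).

Rearranging for v: v = [D / (1.74 · 1320^0.82 · 1.62^-0.19)]^(1/0.46).
D = 56100 m.
1320^0.82 = 362.1
1.62^-0.19 = 0.9124
Denominator = 1.74 × 362.1 × 0.9124 = 574.9
D / 574.9 = 56100 / 574.9 = 97.58
v = 97.58^(1/0.46) = 97.58^2.1739 = 21119 m/s

v ≈ 21.1 km/s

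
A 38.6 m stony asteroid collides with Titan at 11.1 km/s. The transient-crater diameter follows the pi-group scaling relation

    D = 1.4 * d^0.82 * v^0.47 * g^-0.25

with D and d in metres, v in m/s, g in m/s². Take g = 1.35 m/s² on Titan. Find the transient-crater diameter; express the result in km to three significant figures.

In SI units: v = 11100 m/s.
d^0.82 = 38.6^0.82 = 20.00
v^0.47 = 11100^0.47 = 79.67
g^-0.25 = 1.35^-0.25 = 0.9277
D = 1.4 × 20.00 × 79.67 × 0.9277 = 2069 m
   = 2.069 km

D ≈ 2.07 km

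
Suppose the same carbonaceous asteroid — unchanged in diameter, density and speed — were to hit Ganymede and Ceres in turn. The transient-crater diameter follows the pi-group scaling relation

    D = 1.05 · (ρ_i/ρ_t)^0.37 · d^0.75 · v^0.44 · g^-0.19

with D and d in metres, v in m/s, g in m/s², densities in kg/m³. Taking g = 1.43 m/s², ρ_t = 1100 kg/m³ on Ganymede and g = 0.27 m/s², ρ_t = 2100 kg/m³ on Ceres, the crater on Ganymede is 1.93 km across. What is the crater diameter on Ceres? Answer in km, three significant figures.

D ≈ 2.09 km

The impactor-only factors (d, v, ρ_i) cancel in the ratio, leaving D_Ceres/D_Ganymede = (g_Ceres/g_Ganymede)^-0.19 · (ρ_t,Ganymede/ρ_t,Ceres)^0.37.
(0.27/1.43)^-0.19 = 0.1888^-0.19 = 1.373
(1100/2100)^0.37 = 0.5238^0.37 = 0.7872
Ratio = 1.373 × 0.7872 = 1.081
D_Ceres = 1.081 × 1.93 km = 2.09 km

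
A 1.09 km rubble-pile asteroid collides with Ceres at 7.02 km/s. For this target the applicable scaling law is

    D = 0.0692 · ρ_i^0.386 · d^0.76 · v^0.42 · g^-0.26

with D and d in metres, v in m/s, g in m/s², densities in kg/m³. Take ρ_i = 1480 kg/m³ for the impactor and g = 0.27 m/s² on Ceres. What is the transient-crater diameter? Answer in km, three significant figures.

D ≈ 13.7 km

In SI units: d = 1090 m, v = 7020 m/s.
ρ_i^0.386 = 1480^0.386 = 16.74
d^0.76 = 1090^0.76 = 203.4
v^0.42 = 7020^0.42 = 41.25
g^-0.26 = 0.27^-0.26 = 1.406
D = 0.0692 × 16.74 × 203.4 × 41.25 × 1.406 = 13665 m
   = 13.67 km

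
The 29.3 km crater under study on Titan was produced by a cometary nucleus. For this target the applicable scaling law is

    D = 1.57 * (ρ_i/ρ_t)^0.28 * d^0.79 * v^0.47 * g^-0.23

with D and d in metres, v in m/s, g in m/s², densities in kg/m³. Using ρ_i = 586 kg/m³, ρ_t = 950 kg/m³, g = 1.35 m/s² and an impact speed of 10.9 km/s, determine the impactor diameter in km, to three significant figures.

d ≈ 1.31 km

Rearranging for d: d = [D / (1.57 · (586/950)^0.28 · 10900^0.47 · 1.35^-0.23)]^(1/0.79).
D = 29300 m.
(586/950)^0.28 = 0.8735
10900^0.47 = 78.99
1.35^-0.23 = 0.9333
Denominator = 1.57 × 0.8735 × 78.99 × 0.9333 = 101.1
D / 101.1 = 29300 / 101.1 = 289.8
d = 289.8^(1/0.79) = 289.8^1.2658 = 1308 m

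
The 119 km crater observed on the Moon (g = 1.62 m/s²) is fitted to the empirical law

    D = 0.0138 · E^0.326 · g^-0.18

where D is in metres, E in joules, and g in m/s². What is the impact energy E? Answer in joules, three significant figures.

Rearranging: E = [D / (0.0138 · g^-0.18)]^(1/0.326).
D = 119000 m.
g^-0.18 = 1.62^-0.18 = 0.9168
D / (0.0138 × 0.9168) = 119000 / (0.01265) = 9.407 × 10^6
E = (9.407 × 10^6)^3.0675 = 2.461 × 10^21 J

E ≈ 2.46 × 10^21 J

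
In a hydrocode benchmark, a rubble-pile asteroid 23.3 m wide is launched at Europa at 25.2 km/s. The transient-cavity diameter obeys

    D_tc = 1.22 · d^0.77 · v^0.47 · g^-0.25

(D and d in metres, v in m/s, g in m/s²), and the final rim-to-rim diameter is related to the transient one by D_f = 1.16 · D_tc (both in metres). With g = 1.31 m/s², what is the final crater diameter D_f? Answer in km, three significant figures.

D_f ≈ 1.75 km

v = 25200 m/s.
d^0.77 = 23.3^0.77 = 11.29
v^0.47 = 25200^0.47 = 117.1
g^-0.25 = 1.31^-0.25 = 0.9347
D_tc = 1.22 × 11.29 × 117.1 × 0.9347 = 1508 m
D_f = 1.16 × 1508 = 1749 m
     = 1.749 km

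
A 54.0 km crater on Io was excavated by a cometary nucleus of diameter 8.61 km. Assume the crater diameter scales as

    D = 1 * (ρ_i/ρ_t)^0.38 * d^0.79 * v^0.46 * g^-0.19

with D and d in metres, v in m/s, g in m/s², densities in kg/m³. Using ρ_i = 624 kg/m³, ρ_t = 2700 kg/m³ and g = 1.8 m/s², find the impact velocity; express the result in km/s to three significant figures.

Rearranging for v: v = [D / (1 · (624/2700)^0.38 · 8610^0.79 · 1.8^-0.19)]^(1/0.46).
D = 54000 m.
(624/2700)^0.38 = 0.5731
8610^0.79 = 1284
1.8^-0.19 = 0.8943
Denominator = 1 × 0.5731 × 1284 × 0.8943 = 658.1
D / 658.1 = 54000 / 658.1 = 82.05
v = 82.05^(1/0.46) = 82.05^2.1739 = 14488 m/s

v ≈ 14.5 km/s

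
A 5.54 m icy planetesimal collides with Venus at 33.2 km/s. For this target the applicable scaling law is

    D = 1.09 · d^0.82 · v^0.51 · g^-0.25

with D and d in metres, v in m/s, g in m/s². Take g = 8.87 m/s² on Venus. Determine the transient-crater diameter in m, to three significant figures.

D ≈ 520 m

In SI units: v = 33200 m/s.
d^0.82 = 5.54^0.82 = 4.071
v^0.51 = 33200^0.51 = 202.2
g^-0.25 = 8.87^-0.25 = 0.5795
D = 1.09 × 4.071 × 202.2 × 0.5795 = 520.0 m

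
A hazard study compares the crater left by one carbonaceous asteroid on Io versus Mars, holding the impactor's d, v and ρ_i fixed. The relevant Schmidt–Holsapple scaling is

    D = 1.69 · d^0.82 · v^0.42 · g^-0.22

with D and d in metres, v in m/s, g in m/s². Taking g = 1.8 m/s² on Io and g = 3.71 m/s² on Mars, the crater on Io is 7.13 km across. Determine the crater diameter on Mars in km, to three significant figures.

D ≈ 6.08 km

All impactor-dependent factors cancel in the ratio, leaving D_Mars/D_Io = (g_Mars/g_Io)^-0.22.
(3.71/1.8)^-0.22 = 2.061^-0.22 = 0.8529
D_Mars = 0.8529 × 7.13 km = 6.08 km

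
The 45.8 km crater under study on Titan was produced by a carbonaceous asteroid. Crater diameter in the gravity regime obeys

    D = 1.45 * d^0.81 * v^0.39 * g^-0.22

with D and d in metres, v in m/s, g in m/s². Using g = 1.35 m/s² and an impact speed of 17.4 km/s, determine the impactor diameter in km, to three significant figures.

Rearranging for d: d = [D / (1.45 · 17400^0.39 · 1.35^-0.22)]^(1/0.81).
D = 45800 m.
17400^0.39 = 45.06
1.35^-0.22 = 0.9361
Denominator = 1.45 × 45.06 × 0.9361 = 61.16
D / 61.16 = 45800 / 61.16 = 748.9
d = 748.9^(1/0.81) = 748.9^1.2346 = 3538 m

d ≈ 3.54 km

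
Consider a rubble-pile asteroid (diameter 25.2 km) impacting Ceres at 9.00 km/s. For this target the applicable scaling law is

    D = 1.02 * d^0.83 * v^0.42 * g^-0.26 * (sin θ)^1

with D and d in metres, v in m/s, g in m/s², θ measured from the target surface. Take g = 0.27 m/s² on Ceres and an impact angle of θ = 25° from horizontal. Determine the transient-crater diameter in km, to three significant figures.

D ≈ 125 km

In SI units: d = 25200 m, v = 9000 m/s.
d^0.83 = 25200^0.83 = 4499
v^0.42 = 9000^0.42 = 45.79
g^-0.26 = 0.27^-0.26 = 1.406
(sin 25°)^1 = 0.4226^1 = 0.4226
D = 1.02 × 4499 × 45.79 × 1.406 × 0.4226 = 1.249 × 10^5 m
   = 124.9 km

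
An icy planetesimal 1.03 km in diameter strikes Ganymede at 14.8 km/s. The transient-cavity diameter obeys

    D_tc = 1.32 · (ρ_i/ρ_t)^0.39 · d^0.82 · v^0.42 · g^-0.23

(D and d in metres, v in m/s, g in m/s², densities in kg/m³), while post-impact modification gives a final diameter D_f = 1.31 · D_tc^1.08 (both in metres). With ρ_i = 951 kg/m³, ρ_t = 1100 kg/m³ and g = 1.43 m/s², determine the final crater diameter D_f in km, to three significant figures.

In SI: d = 1030 m, v = 14800 m/s.
(ρ_i/ρ_t)^0.39 = (951/1100)^0.39 = 0.9448
d^0.82 = 1030^0.82 = 295.5
v^0.42 = 14800^0.42 = 56.43
g^-0.23 = 1.43^-0.23 = 0.9210
D_tc = 1.32 × 0.9448 × 295.5 × 56.43 × 0.9210 = 19150 m
D_f = 1.31 × (19150)^1.08 = 55209 m
     = 55.21 km

D_f ≈ 55.2 km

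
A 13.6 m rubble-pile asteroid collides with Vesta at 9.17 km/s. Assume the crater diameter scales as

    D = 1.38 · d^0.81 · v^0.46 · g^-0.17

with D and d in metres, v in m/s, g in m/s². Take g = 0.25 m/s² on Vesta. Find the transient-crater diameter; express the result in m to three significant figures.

In SI units: v = 9170 m/s.
d^0.81 = 13.6^0.81 = 8.283
v^0.46 = 9170^0.46 = 66.48
g^-0.17 = 0.25^-0.17 = 1.266
D = 1.38 × 8.283 × 66.48 × 1.266 = 962.0 m

D ≈ 962 m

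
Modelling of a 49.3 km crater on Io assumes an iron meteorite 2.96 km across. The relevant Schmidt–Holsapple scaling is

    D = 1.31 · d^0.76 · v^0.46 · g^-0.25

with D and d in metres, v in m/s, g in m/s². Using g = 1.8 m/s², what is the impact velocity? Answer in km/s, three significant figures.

Rearranging for v: v = [D / (1.31 · 2960^0.76 · 1.8^-0.25)]^(1/0.46).
D = 49300 m.
2960^0.76 = 434.7
1.8^-0.25 = 0.8633
Denominator = 1.31 × 434.7 × 0.8633 = 491.6
D / 491.6 = 49300 / 491.6 = 100.3
v = 100.3^(1/0.46) = 100.3^2.1739 = 22420 m/s

v ≈ 22.4 km/s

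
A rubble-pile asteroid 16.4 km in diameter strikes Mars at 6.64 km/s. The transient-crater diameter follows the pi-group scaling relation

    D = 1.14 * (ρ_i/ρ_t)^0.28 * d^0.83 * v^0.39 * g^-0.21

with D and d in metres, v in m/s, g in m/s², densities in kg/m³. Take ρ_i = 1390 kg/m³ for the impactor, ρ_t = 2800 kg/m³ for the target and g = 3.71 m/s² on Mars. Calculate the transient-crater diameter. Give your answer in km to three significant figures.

In SI units: d = 16400 m, v = 6640 m/s.
(ρ_i/ρ_t)^0.28 = (1390/2800)^0.28 = 0.8219
d^0.83 = 16400^0.83 = 3150
v^0.39 = 6640^0.39 = 30.95
g^-0.21 = 3.71^-0.21 = 0.7593
D = 1.14 × 0.8219 × 3150 × 30.95 × 0.7593 = 69360 m
   = 69.36 km

D ≈ 69.4 km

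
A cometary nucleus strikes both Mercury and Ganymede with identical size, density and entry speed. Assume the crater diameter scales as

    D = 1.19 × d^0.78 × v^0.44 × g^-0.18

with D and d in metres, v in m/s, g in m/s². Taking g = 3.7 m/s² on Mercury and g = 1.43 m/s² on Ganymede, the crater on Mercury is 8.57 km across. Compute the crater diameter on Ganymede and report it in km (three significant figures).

D ≈ 10.2 km

All impactor-dependent factors cancel in the ratio, leaving D_Ganymede/D_Mercury = (g_Ganymede/g_Mercury)^-0.18.
(1.43/3.7)^-0.18 = 0.3865^-0.18 = 1.187
D_Ganymede = 1.187 × 8.57 km = 10.2 km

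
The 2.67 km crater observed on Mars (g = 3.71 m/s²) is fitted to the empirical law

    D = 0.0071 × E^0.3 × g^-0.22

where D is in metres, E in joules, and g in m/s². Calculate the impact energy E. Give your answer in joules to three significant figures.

E ≈ 1.00 × 10^19 J

Rearranging: E = [D / (0.0071 · g^-0.22)]^(1/0.3).
D = 2670 m.
g^-0.22 = 3.71^-0.22 = 0.7494
D / (0.0071 × 0.7494) = 2670 / (5.321 × 10^-3) = 5.018 × 10^5
E = (5.018 × 10^5)^3.3333 = 1.004 × 10^19 J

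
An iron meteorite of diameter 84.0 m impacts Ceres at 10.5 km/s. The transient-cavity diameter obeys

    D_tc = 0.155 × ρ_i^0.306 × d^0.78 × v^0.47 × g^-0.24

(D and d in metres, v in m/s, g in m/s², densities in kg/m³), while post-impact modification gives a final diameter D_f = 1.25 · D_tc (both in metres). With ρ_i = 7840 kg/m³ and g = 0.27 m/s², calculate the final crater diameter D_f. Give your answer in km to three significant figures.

v = 10500 m/s.
ρ_i^0.306 = 7840^0.306 = 15.55
d^0.78 = 84^0.78 = 31.69
v^0.47 = 10500^0.47 = 77.62
g^-0.24 = 0.27^-0.24 = 1.369
D_tc = 0.155 × 15.55 × 31.69 × 77.62 × 1.369 = 8116 m
D_f = 1.25 × 8116 = 10145 m
     = 10.14 km

D_f ≈ 10.1 km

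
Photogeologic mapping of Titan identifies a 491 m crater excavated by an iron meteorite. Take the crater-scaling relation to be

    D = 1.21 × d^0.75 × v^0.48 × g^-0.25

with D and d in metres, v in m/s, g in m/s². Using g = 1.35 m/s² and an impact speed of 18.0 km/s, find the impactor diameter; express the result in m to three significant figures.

Rearranging for d: d = [D / (1.21 · 18000^0.48 · 1.35^-0.25)]^(1/0.75).
18000^0.48 = 110.3
1.35^-0.25 = 0.9277
Denominator = 1.21 × 110.3 × 0.9277 = 123.8
D / 123.8 = 491 / 123.8 = 3.966
d = 3.966^(1/0.75) = 3.966^1.3333 = 6.277 m

d ≈ 6.28 m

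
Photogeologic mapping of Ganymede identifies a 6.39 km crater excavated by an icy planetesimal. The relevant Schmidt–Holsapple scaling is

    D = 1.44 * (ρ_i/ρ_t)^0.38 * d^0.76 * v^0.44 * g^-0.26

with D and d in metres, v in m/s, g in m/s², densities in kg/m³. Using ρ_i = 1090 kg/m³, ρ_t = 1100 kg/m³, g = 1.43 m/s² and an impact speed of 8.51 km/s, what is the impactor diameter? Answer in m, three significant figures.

Rearranging for d: d = [D / (1.44 · (1090/1100)^0.38 · 8510^0.44 · 1.43^-0.26)]^(1/0.76).
D = 6390 m.
(1090/1100)^0.38 = 0.9965
8510^0.44 = 53.60
1.43^-0.26 = 0.9112
Denominator = 1.44 × 0.9965 × 53.60 × 0.9112 = 70.08
D / 70.08 = 6390 / 70.08 = 91.18
d = 91.18^(1/0.76) = 91.18^1.3158 = 379.2 m

d ≈ 379 m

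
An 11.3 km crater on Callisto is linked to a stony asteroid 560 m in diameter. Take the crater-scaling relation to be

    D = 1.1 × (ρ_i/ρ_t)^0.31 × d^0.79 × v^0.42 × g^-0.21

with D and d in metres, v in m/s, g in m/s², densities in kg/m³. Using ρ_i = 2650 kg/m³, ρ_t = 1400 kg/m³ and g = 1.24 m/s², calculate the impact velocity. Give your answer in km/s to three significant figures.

v ≈ 16.8 km/s

Rearranging for v: v = [D / (1.1 · (2650/1400)^0.31 · 560^0.79 · 1.24^-0.21)]^(1/0.42).
D = 11300 m.
(2650/1400)^0.31 = 1.219
560^0.79 = 148.3
1.24^-0.21 = 0.9558
Denominator = 1.1 × 1.219 × 148.3 × 0.9558 = 190.1
D / 190.1 = 11300 / 190.1 = 59.44
v = 59.44^(1/0.42) = 59.44^2.381 = 16753 m/s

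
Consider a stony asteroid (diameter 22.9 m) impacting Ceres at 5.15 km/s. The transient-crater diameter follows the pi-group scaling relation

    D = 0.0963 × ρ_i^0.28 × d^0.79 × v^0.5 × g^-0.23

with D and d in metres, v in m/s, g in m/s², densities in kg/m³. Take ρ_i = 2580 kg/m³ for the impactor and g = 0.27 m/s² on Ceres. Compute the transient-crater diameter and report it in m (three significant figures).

In SI units: v = 5150 m/s.
ρ_i^0.28 = 2580^0.28 = 9.021
d^0.79 = 22.9^0.79 = 11.87
v^0.5 = 5150^0.5 = 71.76
g^-0.23 = 0.27^-0.23 = 1.351
D = 0.0963 × 9.021 × 11.87 × 71.76 × 1.351 = 999.7 m

D ≈ 1000 m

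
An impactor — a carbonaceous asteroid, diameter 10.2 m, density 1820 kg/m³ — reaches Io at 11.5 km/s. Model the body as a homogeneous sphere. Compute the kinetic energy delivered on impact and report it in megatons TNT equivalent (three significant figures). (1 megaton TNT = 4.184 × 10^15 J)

v = 11500 m/s.
Mass m = (π/6) ρ d³ = (π/6) × 1820 × (10.2)³ = 1.011 × 10^6 kg
E = ½ m v² = 0.5 × 1.011 × 10^6 × (11500)² = 6.685 × 10^13 J
   = 6.685 × 10^13 / 4.184×10^15 = 0.01598 Mt

E ≈ 0.0160 Mt TNT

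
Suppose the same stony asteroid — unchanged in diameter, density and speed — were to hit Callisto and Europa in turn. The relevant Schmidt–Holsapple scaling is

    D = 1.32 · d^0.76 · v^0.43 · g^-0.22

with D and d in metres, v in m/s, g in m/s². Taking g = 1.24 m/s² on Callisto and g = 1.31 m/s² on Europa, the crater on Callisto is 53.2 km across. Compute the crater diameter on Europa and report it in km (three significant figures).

D ≈ 52.6 km

All impactor-dependent factors cancel in the ratio, leaving D_Europa/D_Callisto = (g_Europa/g_Callisto)^-0.22.
(1.31/1.24)^-0.22 = 1.056^-0.22 = 0.9881
D_Europa = 0.9881 × 53.2 km = 52.6 km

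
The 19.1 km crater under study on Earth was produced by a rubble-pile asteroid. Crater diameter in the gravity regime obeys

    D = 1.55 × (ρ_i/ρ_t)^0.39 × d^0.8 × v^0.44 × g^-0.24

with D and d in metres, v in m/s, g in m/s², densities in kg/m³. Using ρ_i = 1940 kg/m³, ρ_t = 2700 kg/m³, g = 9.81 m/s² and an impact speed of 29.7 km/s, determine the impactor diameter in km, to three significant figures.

Rearranging for d: d = [D / (1.55 · (1940/2700)^0.39 · 29700^0.44 · 9.81^-0.24)]^(1/0.8).
D = 19100 m.
(1940/2700)^0.39 = 0.8790
29700^0.44 = 92.90
9.81^-0.24 = 0.5781
Denominator = 1.55 × 0.8790 × 92.90 × 0.5781 = 73.17
D / 73.17 = 19100 / 73.17 = 261.0
d = 261.0^(1/0.8) = 261.0^1.25 = 1049 m

d ≈ 1.05 km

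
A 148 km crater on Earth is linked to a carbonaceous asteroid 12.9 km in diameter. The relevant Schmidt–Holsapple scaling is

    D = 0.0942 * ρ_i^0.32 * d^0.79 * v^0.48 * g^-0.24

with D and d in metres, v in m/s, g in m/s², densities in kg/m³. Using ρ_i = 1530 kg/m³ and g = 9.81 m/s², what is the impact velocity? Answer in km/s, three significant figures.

Rearranging for v: v = [D / (0.0942 · 1530^0.32 · 12900^0.79 · 9.81^-0.24)]^(1/0.48).
D = 148000 m.
1530^0.32 = 10.45
12900^0.79 = 1768
9.81^-0.24 = 0.5781
Denominator = 0.0942 × 10.45 × 1768 × 0.5781 = 1006
D / 1006 = 148000 / 1006 = 147.1
v = 147.1^(1/0.48) = 147.1^2.0833 = 32793 m/s

v ≈ 32.8 km/s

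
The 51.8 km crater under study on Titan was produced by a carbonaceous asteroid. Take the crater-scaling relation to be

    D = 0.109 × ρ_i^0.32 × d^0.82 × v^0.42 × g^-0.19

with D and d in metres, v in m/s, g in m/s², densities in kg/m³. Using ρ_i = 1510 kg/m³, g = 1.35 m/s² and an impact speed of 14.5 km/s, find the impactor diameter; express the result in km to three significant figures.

Rearranging for d: d = [D / (0.109 · 1510^0.32 · 14500^0.42 · 1.35^-0.19)]^(1/0.82).
D = 51800 m.
1510^0.32 = 10.41
14500^0.42 = 55.95
1.35^-0.19 = 0.9446
Denominator = 0.109 × 10.41 × 55.95 × 0.9446 = 59.97
D / 59.97 = 51800 / 59.97 = 863.8
d = 863.8^(1/0.82) = 863.8^1.2195 = 3810 m

d ≈ 3.81 km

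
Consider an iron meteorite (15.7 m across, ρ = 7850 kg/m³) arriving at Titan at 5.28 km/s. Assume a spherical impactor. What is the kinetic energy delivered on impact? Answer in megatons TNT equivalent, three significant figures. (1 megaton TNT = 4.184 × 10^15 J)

E ≈ 0.0530 Mt TNT

v = 5280 m/s.
Mass m = (π/6) ρ d³ = (π/6) × 7850 × (15.7)³ = 1.591 × 10^7 kg
E = ½ m v² = 0.5 × 1.591 × 10^7 × (5280)² = 2.218 × 10^14 J
   = 2.218 × 10^14 / 4.184×10^15 = 0.05301 Mt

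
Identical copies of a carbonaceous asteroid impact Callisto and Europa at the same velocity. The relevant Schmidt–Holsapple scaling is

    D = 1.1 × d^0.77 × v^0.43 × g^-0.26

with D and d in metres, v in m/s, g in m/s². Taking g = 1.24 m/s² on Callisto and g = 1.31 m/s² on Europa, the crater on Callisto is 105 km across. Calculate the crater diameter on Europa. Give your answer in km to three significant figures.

All impactor-dependent factors cancel in the ratio, leaving D_Europa/D_Callisto = (g_Europa/g_Callisto)^-0.26.
(1.31/1.24)^-0.26 = 1.056^-0.26 = 0.9859
D_Europa = 0.9859 × 105 km = 104 km

D ≈ 104 km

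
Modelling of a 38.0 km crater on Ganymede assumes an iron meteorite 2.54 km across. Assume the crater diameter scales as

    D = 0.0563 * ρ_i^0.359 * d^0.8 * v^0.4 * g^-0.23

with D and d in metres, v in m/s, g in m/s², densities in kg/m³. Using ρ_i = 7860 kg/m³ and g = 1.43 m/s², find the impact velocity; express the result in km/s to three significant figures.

Rearranging for v: v = [D / (0.0563 · 7860^0.359 · 2540^0.8 · 1.43^-0.23)]^(1/0.4).
D = 38000 m.
7860^0.359 = 25.03
2540^0.8 = 529.5
1.43^-0.23 = 0.9210
Denominator = 0.0563 × 25.03 × 529.5 × 0.9210 = 687.2
D / 687.2 = 38000 / 687.2 = 55.30
v = 55.30^(1/0.4) = 55.30^2.5 = 22741 m/s

v ≈ 22.7 km/s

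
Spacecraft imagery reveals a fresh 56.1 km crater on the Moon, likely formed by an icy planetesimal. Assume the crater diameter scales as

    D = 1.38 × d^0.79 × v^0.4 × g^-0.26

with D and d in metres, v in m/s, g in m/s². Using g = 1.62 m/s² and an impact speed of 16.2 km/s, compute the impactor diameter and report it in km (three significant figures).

d ≈ 5.91 km

Rearranging for d: d = [D / (1.38 · 16200^0.4 · 1.62^-0.26)]^(1/0.79).
D = 56100 m.
16200^0.4 = 48.28
1.62^-0.26 = 0.8821
Denominator = 1.38 × 48.28 × 0.8821 = 58.77
D / 58.77 = 56100 / 58.77 = 954.6
d = 954.6^(1/0.79) = 954.6^1.2658 = 5914 m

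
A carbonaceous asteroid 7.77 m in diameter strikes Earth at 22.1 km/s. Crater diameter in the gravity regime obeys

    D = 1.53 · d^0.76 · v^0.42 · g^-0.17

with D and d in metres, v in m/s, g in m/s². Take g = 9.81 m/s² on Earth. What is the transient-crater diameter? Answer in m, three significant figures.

In SI units: v = 22100 m/s.
d^0.76 = 7.77^0.76 = 4.750
v^0.42 = 22100^0.42 = 66.78
g^-0.17 = 9.81^-0.17 = 0.6783
D = 1.53 × 4.750 × 66.78 × 0.6783 = 329.2 m

D ≈ 329 m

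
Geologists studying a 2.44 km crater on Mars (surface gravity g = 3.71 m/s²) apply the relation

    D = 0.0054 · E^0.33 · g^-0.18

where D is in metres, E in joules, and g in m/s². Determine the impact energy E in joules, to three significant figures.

Rearranging: E = [D / (0.0054 · g^-0.18)]^(1/0.33).
D = 2440 m.
g^-0.18 = 3.71^-0.18 = 0.7898
D / (0.0054 × 0.7898) = 2440 / (4.265 × 10^-3) = 5.721 × 10^5
E = (5.721 × 10^5)^3.0303 = 2.798 × 10^17 J

E ≈ 2.80 × 10^17 J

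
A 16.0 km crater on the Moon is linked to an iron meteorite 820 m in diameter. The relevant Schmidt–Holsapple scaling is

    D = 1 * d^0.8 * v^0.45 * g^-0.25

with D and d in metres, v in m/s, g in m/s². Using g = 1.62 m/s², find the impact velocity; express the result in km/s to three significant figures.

Rearranging for v: v = [D / (1 · 820^0.8 · 1.62^-0.25)]^(1/0.45).
D = 16000 m.
820^0.8 = 214.3
1.62^-0.25 = 0.8864
Denominator = 1 × 214.3 × 0.8864 = 190.0
D / 190.0 = 16000 / 190.0 = 84.21
v = 84.21^(1/0.45) = 84.21^2.2222 = 18991 m/s

v ≈ 19.0 km/s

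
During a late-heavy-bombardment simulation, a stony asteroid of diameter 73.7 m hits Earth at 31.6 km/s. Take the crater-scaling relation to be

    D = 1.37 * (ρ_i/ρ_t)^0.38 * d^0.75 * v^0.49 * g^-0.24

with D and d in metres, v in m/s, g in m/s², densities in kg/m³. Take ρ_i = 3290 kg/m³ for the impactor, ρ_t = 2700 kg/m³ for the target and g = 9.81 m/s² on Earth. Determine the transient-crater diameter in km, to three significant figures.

D ≈ 3.44 km

In SI units: v = 31600 m/s.
(ρ_i/ρ_t)^0.38 = (3290/2700)^0.38 = 1.078
d^0.75 = 73.7^0.75 = 25.15
v^0.49 = 31600^0.49 = 160.3
g^-0.24 = 9.81^-0.24 = 0.5781
D = 1.37 × 1.078 × 25.15 × 160.3 × 0.5781 = 3442 m
   = 3.442 km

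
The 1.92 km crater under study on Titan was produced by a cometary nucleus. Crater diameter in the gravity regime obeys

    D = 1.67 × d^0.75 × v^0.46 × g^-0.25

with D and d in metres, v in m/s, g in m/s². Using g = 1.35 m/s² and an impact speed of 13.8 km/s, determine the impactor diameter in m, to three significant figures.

Rearranging for d: d = [D / (1.67 · 13800^0.46 · 1.35^-0.25)]^(1/0.75).
D = 1920 m.
13800^0.46 = 80.23
1.35^-0.25 = 0.9277
Denominator = 1.67 × 80.23 × 0.9277 = 124.3
D / 124.3 = 1920 / 124.3 = 15.45
d = 15.45^(1/0.75) = 15.45^1.3333 = 38.48 m

d ≈ 38.5 m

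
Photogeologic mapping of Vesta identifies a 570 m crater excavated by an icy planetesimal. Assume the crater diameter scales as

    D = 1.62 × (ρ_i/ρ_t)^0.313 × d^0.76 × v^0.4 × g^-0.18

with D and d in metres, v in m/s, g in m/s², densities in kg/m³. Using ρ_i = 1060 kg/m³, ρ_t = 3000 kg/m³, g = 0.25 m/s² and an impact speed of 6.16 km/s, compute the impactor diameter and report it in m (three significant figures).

d ≈ 25.1 m

Rearranging for d: d = [D / (1.62 · (1060/3000)^0.313 · 6160^0.4 · 0.25^-0.18)]^(1/0.76).
(1060/3000)^0.313 = 0.7221
6160^0.4 = 32.80
0.25^-0.18 = 1.283
Denominator = 1.62 × 0.7221 × 32.80 × 1.283 = 49.23
D / 49.23 = 570 / 49.23 = 11.58
d = 11.58^(1/0.76) = 11.58^1.3158 = 25.10 m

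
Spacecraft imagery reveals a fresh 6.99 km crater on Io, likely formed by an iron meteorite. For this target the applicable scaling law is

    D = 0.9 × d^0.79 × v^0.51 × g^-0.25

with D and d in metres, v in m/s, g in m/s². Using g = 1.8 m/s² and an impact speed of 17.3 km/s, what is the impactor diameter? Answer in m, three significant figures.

d ≈ 186 m

Rearranging for d: d = [D / (0.9 · 17300^0.51 · 1.8^-0.25)]^(1/0.79).
D = 6990 m.
17300^0.51 = 145.0
1.8^-0.25 = 0.8633
Denominator = 0.9 × 145.0 × 0.8633 = 112.7
D / 112.7 = 6990 / 112.7 = 62.02
d = 62.02^(1/0.79) = 62.02^1.2658 = 185.8 m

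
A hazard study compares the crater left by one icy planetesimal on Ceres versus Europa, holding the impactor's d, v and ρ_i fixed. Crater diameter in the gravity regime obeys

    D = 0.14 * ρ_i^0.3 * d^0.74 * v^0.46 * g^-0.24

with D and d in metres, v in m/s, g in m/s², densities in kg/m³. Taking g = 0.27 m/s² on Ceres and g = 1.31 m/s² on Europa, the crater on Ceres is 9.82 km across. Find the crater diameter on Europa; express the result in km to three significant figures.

All impactor-dependent factors cancel in the ratio, leaving D_Europa/D_Ceres = (g_Europa/g_Ceres)^-0.24.
(1.31/0.27)^-0.24 = 4.852^-0.24 = 0.6845
D_Europa = 0.6845 × 9.82 km = 6.72 km

D ≈ 6.72 km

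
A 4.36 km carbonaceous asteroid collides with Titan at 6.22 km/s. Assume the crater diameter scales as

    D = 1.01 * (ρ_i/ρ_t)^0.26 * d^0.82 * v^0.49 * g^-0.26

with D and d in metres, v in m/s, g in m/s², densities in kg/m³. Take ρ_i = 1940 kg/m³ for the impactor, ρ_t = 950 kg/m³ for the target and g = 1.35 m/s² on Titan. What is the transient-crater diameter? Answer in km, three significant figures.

D ≈ 78.4 km

In SI units: d = 4360 m, v = 6220 m/s.
(ρ_i/ρ_t)^0.26 = (1940/950)^0.26 = 1.204
d^0.82 = 4360^0.82 = 964.7
v^0.49 = 6220^0.49 = 72.27
g^-0.26 = 1.35^-0.26 = 0.9249
D = 1.01 × 1.204 × 964.7 × 72.27 × 0.9249 = 78414 m
   = 78.41 km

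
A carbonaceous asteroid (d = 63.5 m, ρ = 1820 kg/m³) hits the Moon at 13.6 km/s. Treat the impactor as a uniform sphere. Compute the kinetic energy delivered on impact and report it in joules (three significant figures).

v = 13600 m/s.
Mass m = (π/6) ρ d³ = (π/6) × 1820 × (63.5)³ = 2.440 × 10^8 kg
E = ½ m v² = 0.5 × 2.440 × 10^8 × (13600)² = 2.257 × 10^16 J

E ≈ 2.26 × 10^16 J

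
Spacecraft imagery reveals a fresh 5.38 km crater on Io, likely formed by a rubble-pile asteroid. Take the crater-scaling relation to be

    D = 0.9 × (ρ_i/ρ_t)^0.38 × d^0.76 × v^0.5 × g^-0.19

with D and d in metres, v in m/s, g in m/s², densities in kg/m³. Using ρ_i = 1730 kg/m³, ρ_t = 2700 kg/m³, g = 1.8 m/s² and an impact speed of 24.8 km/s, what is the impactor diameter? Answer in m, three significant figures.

d ≈ 173 m

Rearranging for d: d = [D / (0.9 · (1730/2700)^0.38 · 24800^0.5 · 1.8^-0.19)]^(1/0.76).
D = 5380 m.
(1730/2700)^0.38 = 0.8444
24800^0.5 = 157.5
1.8^-0.19 = 0.8943
Denominator = 0.9 × 0.8444 × 157.5 × 0.8943 = 107.0
D / 107.0 = 5380 / 107.0 = 50.28
d = 50.28^(1/0.76) = 50.28^1.3158 = 173.3 m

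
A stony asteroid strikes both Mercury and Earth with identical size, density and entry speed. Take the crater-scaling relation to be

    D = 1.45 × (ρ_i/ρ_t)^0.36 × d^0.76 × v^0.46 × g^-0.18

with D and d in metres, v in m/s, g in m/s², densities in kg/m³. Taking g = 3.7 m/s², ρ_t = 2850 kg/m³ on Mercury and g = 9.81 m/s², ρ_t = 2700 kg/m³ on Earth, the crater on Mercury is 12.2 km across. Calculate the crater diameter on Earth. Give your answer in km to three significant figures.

The impactor-only factors (d, v, ρ_i) cancel in the ratio, leaving D_Earth/D_Mercury = (g_Earth/g_Mercury)^-0.18 · (ρ_t,Mercury/ρ_t,Earth)^0.36.
(9.81/3.7)^-0.18 = 2.651^-0.18 = 0.8390
(2850/2700)^0.36 = 1.056^0.36 = 1.020
Ratio = 0.8390 × 1.020 = 0.8558
D_Earth = 0.8558 × 12.2 km = 10.4 km

D ≈ 10.4 km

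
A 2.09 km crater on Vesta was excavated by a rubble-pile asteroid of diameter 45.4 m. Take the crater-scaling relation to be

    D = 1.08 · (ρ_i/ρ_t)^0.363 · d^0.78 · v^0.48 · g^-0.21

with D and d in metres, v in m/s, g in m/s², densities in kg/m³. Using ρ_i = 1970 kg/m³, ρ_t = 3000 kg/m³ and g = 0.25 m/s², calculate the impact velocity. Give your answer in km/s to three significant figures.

Rearranging for v: v = [D / (1.08 · (1970/3000)^0.363 · 45.4^0.78 · 0.25^-0.21)]^(1/0.48).
D = 2090 m.
(1970/3000)^0.363 = 0.8584
45.4^0.78 = 19.61
0.25^-0.21 = 1.338
Denominator = 1.08 × 0.8584 × 19.61 × 1.338 = 24.32
D / 24.32 = 2090 / 24.32 = 85.94
v = 85.94^(1/0.48) = 85.94^2.0833 = 10703 m/s

v ≈ 10.7 km/s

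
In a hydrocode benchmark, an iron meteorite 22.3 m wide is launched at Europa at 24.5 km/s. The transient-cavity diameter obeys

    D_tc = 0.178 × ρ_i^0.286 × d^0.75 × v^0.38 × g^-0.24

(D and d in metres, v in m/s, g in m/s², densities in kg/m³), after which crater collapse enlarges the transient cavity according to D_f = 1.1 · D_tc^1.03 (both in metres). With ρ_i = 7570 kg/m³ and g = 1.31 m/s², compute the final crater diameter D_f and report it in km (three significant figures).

v = 24500 m/s.
ρ_i^0.286 = 7570^0.286 = 12.87
d^0.75 = 22.3^0.75 = 10.26
v^0.38 = 24500^0.38 = 46.55
g^-0.24 = 1.31^-0.24 = 0.9372
D_tc = 0.178 × 12.87 × 10.26 × 46.55 × 0.9372 = 1025 m
D_f = 1.1 × (1025)^1.03 = 1388 m
     = 1.388 km

D_f ≈ 1.39 km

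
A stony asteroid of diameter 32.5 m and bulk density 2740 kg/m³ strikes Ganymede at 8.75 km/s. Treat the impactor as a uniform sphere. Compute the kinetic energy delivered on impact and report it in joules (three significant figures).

v = 8750 m/s.
Mass m = (π/6) ρ d³ = (π/6) × 2740 × (32.5)³ = 4.925 × 10^7 kg
E = ½ m v² = 0.5 × 4.925 × 10^7 × (8750)² = 1.885 × 10^15 J

E ≈ 1.89 × 10^15 J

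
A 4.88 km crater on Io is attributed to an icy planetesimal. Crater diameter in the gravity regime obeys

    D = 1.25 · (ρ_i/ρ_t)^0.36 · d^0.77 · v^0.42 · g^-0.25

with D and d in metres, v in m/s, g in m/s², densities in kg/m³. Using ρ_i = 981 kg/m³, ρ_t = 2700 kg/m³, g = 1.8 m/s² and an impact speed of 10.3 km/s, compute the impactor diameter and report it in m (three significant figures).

d ≈ 581 m

Rearranging for d: d = [D / (1.25 · (981/2700)^0.36 · 10300^0.42 · 1.8^-0.25)]^(1/0.77).
D = 4880 m.
(981/2700)^0.36 = 0.6946
10300^0.42 = 48.46
1.8^-0.25 = 0.8633
Denominator = 1.25 × 0.6946 × 48.46 × 0.8633 = 36.32
D / 36.32 = 4880 / 36.32 = 134.4
d = 134.4^(1/0.77) = 134.4^1.2987 = 581.0 m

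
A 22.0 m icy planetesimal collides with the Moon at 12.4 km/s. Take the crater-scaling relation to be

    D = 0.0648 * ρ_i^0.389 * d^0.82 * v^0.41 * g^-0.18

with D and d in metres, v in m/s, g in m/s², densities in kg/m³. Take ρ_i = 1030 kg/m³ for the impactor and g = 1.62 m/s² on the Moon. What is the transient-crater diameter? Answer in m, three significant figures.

D ≈ 531 m

In SI units: v = 12400 m/s.
ρ_i^0.389 = 1030^0.389 = 14.86
d^0.82 = 22^0.82 = 12.61
v^0.41 = 12400^0.41 = 47.68
g^-0.18 = 1.62^-0.18 = 0.9168
D = 0.0648 × 14.86 × 12.61 × 47.68 × 0.9168 = 530.8 m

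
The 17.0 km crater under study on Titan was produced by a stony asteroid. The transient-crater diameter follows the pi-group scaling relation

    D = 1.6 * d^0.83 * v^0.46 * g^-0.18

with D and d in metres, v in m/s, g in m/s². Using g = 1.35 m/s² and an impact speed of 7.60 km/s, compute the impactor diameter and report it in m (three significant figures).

Rearranging for d: d = [D / (1.6 · 7600^0.46 · 1.35^-0.18)]^(1/0.83).
D = 17000 m.
7600^0.46 = 60.98
1.35^-0.18 = 0.9474
Denominator = 1.6 × 60.98 × 0.9474 = 92.44
D / 92.44 = 17000 / 92.44 = 183.9
d = 183.9^(1/0.83) = 183.9^1.2048 = 535.0 m

d ≈ 535 m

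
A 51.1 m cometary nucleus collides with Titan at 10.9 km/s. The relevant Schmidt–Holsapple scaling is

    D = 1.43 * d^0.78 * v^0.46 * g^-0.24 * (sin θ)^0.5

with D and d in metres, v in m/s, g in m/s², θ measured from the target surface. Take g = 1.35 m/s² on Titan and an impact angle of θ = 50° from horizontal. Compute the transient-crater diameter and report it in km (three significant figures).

In SI units: v = 10900 m/s.
d^0.78 = 51.1^0.78 = 21.51
v^0.46 = 10900^0.46 = 71.98
g^-0.24 = 1.35^-0.24 = 0.9305
(sin 50°)^0.5 = 0.7660^0.5 = 0.8752
D = 1.43 × 21.51 × 71.98 × 0.9305 × 0.8752 = 1803 m
   = 1.803 km

D ≈ 1.80 km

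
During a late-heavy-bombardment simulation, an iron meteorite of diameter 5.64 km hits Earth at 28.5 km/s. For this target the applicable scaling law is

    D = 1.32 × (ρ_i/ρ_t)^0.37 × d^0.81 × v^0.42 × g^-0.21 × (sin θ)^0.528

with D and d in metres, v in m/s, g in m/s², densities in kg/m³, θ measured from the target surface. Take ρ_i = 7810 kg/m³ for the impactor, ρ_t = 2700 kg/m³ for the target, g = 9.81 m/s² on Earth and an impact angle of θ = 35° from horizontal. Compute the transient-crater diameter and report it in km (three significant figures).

D ≈ 73.3 km

In SI units: d = 5640 m, v = 28500 m/s.
(ρ_i/ρ_t)^0.37 = (7810/2700)^0.37 = 1.481
d^0.81 = 5640^0.81 = 1093
v^0.42 = 28500^0.42 = 74.31
g^-0.21 = 9.81^-0.21 = 0.6191
(sin 35°)^0.528 = 0.5736^0.528 = 0.7457
D = 1.32 × 1.481 × 1093 × 74.31 × 0.6191 × 0.7457 = 73303 m
   = 73.30 km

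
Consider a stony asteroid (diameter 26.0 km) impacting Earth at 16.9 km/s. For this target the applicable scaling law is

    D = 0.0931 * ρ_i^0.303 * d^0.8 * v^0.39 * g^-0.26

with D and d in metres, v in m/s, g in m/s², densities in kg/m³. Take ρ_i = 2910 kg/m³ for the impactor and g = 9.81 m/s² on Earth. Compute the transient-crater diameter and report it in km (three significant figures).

In SI units: d = 26000 m, v = 16900 m/s.
ρ_i^0.303 = 2910^0.303 = 11.21
d^0.8 = 26000^0.8 = 3404
v^0.39 = 16900^0.39 = 44.55
g^-0.26 = 9.81^-0.26 = 0.5523
D = 0.0931 × 11.21 × 3404 × 44.55 × 0.5523 = 87411 m
   = 87.41 km

D ≈ 87.4 km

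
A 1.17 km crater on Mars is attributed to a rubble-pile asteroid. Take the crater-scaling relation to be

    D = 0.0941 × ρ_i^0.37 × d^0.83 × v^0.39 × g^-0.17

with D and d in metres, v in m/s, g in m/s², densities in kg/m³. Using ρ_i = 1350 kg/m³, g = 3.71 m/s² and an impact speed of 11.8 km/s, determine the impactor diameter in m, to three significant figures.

d ≈ 55.1 m

Rearranging for d: d = [D / (0.0941 · 1350^0.37 · 11800^0.39 · 3.71^-0.17)]^(1/0.83).
D = 1170 m.
1350^0.37 = 14.40
11800^0.39 = 38.73
3.71^-0.17 = 0.8002
Denominator = 0.0941 × 14.40 × 38.73 × 0.8002 = 42.00
D / 42.00 = 1170 / 42.00 = 27.86
d = 27.86^(1/0.83) = 27.86^1.2048 = 55.07 m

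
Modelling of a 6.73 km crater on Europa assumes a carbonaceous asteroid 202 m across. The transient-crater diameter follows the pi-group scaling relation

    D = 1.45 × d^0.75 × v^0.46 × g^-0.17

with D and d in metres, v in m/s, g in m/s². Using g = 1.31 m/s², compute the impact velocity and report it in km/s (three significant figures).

Rearranging for v: v = [D / (1.45 · 202^0.75 · 1.31^-0.17)]^(1/0.46).
D = 6730 m.
202^0.75 = 53.58
1.31^-0.17 = 0.9551
Denominator = 1.45 × 53.58 × 0.9551 = 74.20
D / 74.20 = 6730 / 74.20 = 90.70
v = 90.70^(1/0.46) = 90.70^2.1739 = 18015 m/s

v ≈ 18.0 km/s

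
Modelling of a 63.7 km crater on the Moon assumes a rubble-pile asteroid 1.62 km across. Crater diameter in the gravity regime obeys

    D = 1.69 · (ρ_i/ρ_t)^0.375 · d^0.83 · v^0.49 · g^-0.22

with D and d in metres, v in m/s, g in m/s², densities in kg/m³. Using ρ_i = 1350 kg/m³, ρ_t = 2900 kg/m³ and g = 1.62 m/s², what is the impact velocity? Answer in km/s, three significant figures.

v ≈ 17.8 km/s

Rearranging for v: v = [D / (1.69 · (1350/2900)^0.375 · 1620^0.83 · 1.62^-0.22)]^(1/0.49).
D = 63700 m.
(1350/2900)^0.375 = 0.7507
1620^0.83 = 461.2
1.62^-0.22 = 0.8993
Denominator = 1.69 × 0.7507 × 461.2 × 0.8993 = 526.2
D / 526.2 = 63700 / 526.2 = 121.1
v = 121.1^(1/0.49) = 121.1^2.0408 = 17835 m/s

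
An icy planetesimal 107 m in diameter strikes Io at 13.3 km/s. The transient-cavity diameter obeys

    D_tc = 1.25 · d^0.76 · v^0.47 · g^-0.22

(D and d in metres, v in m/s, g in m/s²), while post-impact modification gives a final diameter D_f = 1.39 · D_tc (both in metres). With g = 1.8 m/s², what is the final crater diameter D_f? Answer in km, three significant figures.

v = 13300 m/s.
d^0.76 = 107^0.76 = 34.86
v^0.47 = 13300^0.47 = 86.74
g^-0.22 = 1.8^-0.22 = 0.8787
D_tc = 1.25 × 34.86 × 86.74 × 0.8787 = 3321 m
D_f = 1.39 × 3321 = 4616 m
     = 4.616 km

D_f ≈ 4.62 km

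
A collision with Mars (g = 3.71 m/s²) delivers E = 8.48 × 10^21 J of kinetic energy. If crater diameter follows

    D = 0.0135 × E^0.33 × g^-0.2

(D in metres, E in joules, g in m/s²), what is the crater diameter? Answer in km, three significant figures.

D ≈ 179 km

E^0.33 = (8.48 × 10^21)^0.33 = 1.723 × 10^7
g^-0.2 = 3.71^-0.2 = 0.7694
D = 0.0135 × 1.723 × 10^7 × 0.7694 = 1.790 × 10^5 m
   = 179.0 km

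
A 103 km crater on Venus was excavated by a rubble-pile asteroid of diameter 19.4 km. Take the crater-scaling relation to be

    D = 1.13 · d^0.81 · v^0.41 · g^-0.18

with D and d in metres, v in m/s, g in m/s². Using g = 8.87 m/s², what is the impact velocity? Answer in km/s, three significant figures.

v ≈ 11.0 km/s

Rearranging for v: v = [D / (1.13 · 19400^0.81 · 8.87^-0.18)]^(1/0.41).
D = 103000 m.
19400^0.81 = 2972
8.87^-0.18 = 0.6751
Denominator = 1.13 × 2972 × 0.6751 = 2267
D / 2267 = 103000 / 2267 = 45.43
v = 45.43^(1/0.41) = 45.43^2.439 = 11022 m/s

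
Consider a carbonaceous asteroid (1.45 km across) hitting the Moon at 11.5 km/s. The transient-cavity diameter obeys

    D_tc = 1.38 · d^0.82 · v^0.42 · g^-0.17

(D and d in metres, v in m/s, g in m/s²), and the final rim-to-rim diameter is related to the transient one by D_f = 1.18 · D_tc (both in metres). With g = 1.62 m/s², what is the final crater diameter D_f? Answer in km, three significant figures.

In SI: d = 1450 m, v = 11500 m/s.
d^0.82 = 1450^0.82 = 391.1
v^0.42 = 11500^0.42 = 50.76
g^-0.17 = 1.62^-0.17 = 0.9213
D_tc = 1.38 × 391.1 × 50.76 × 0.9213 = 25240 m
D_f = 1.18 × 25240 = 29783 m
     = 29.78 km

D_f ≈ 29.8 km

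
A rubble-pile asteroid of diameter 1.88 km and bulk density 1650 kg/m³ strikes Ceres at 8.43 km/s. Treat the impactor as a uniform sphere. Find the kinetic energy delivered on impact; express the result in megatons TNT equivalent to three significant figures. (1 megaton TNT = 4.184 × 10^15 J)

E ≈ 48800 Mt TNT

d = 1880 m; v = 8430 m/s.
Mass m = (π/6) ρ d³ = (π/6) × 1650 × (1880)³ = 5.741 × 10^12 kg
E = ½ m v² = 0.5 × 5.741 × 10^12 × (8430)² = 2.040 × 10^20 J
   = 2.040 × 10^20 / 4.184×10^15 = 48757 Mt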